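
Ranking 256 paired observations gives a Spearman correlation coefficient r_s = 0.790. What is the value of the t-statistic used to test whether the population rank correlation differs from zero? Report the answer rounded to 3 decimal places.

20.536

1 − r_s² = 1 − 0.624100 = 0.375900;  √(1−r_s²) = 0.613107
√(n−2) = √254 = 15.937377
t = r_s·√(n−2)/√(1−r_s²) = 0.790 · 15.937377 / 0.613107 = 20.536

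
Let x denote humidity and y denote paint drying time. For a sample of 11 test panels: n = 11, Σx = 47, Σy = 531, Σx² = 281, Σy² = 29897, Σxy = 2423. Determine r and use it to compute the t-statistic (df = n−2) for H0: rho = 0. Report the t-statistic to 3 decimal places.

S_xy = nΣxy − ΣxΣy = 11·2423 − 47·531 = 26653 − 24957 = 1696
S_xx = nΣx² − (Σx)² = 11·281 − 47² = 3091 − 2209 = 882
S_yy = nΣy² − (Σy)² = 11·29897 − 531² = 328867 − 281961 = 46906
r = S_xy / √(S_xx·S_yy) = 1696 / √(882·46906) = 1696 / √41371092 = 1696 / 6432.0364 = 0.2637
t = r·√(n−2)/√(1−r²) = 0.2637·√9 / √(1−0.069538) = 0.791100 / 0.964605 = 0.820

0.820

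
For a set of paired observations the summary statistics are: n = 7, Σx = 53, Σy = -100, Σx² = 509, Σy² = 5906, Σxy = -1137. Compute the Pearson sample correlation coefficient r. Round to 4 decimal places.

S_xy = nΣxy − ΣxΣy = 7·(-1137) − 53·(-100) = -7959 − (-5300) = -2659
S_xx = nΣx² − (Σx)² = 7·509 − 53² = 3563 − 2809 = 754
S_yy = nΣy² − (Σy)² = 7·5906 − (-100)² = 41342 − 10000 = 31342
r = S_xy / √(S_xx·S_yy) = -2659 / √(754·31342) = -2659 / √23631868 = -2659 / 4861.2620 = -0.5470

-0.5470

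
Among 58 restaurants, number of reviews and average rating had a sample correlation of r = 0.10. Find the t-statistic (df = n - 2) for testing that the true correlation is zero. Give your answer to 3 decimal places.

0.752

1 − r² = 1 − 0.0100 = 0.9900;  √(1−r²) = 0.994987
√(n−2) = √56 = 7.483315
t = r·√(n−2)/√(1−r²) = 0.10 · 7.483315 / 0.994987 = 0.752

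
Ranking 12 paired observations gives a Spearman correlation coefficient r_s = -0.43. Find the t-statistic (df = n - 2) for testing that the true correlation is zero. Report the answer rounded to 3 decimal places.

1 − r_s² = 1 − 0.1849 = 0.8151;  √(1−r_s²) = 0.902829
√(n−2) = √10 = 3.162278
t = r_s·√(n−2)/√(1−r_s²) = -0.43 · 3.162278 / 0.902829 = -1.506

-1.506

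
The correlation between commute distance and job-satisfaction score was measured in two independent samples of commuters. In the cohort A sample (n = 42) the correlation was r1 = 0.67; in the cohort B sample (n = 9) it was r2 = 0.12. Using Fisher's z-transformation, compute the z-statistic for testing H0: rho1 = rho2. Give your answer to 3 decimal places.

1.574

Fisher z-transforms: z1 = atanh(0.67) = 0.810743, z2 = atanh(0.12) = 0.120581; difference d = 0.690162
Var(d) = 1/39 + 1/6 = 0.0256410 + 0.1666667 = 0.1923077
z = d/√Var(d) = 0.690162 / √0.1923077 = 0.690162 / 0.438529 = 1.574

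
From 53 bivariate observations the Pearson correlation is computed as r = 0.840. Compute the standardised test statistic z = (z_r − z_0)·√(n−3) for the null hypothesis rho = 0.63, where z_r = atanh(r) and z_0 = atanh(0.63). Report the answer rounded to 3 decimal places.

Fisher z: atanh(0.840) = 1.221174, atanh(0.63) = 0.741416
z = (z_r − z_0)·√(n−3) = (1.221174 − 0.741416)·√50 = 0.479758 · 7.071068 = 3.392

3.392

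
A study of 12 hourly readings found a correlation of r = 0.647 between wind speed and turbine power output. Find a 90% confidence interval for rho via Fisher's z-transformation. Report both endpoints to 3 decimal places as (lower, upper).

(0.218, 0.866)

Fisher z: z_r = atanh(r) = ½·ln((1+0.647)/(1−0.647)) = 0.770121
SE(z) = 1/√(n−3) = 1/√9 = 0.333333
90% ⇒ z* = 1.645; margin = 1.645·0.333333 = 0.548333
CI on z-scale: (0.221788, 1.318454)
Back-transform: tanh(0.221788) = 0.218222, tanh(1.318454) = 0.866399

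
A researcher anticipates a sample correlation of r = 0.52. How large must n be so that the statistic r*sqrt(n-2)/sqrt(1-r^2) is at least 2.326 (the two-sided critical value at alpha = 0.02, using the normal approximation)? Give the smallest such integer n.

r√(n−2)/√(1−r²) ≥ 2.326  ⇔  n−2 ≥ (2.326)²·(1−r²)/r²
(1−r²)/r² = (1−0.2704)/0.2704 = 2.6982
n ≥ 2 + 5.410276·2.6982 = 2 + 14.5980 = 16.5980
⌈16.5980⌉ = 17

17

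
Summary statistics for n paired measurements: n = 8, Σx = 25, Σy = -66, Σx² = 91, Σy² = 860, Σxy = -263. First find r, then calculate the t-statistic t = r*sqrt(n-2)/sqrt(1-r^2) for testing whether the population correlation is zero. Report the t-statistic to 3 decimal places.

S_xy = nΣxy − ΣxΣy = 8·(-263) − 25·(-66) = -2104 − (-1650) = -454
S_xx = nΣx² − (Σx)² = 8·91 − 25² = 728 − 625 = 103
S_yy = nΣy² − (Σy)² = 8·860 − (-66)² = 6880 − 4356 = 2524
r = S_xy / √(S_xx·S_yy) = -454 / √(103·2524) = -454 / √259972 = -454 / 509.8745 = -0.8904
t = r·√(n−2)/√(1−r²) = -0.8904·√6 / √(1−0.792812) = -2.181026 / 0.455179 = -4.792

-4.792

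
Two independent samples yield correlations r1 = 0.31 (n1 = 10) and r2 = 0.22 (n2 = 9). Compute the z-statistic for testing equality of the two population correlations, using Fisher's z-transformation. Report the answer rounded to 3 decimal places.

0.174

z1 = atanh(0.31) = 0.320545,  z2 = atanh(0.22) = 0.223656
SE = √(1/(n1−3) + 1/(n2−3)) = √(1/7 + 1/6) = √(0.1428571 + 0.1666667) = √0.3095238 = 0.556349
z = (z1 − z2)/SE = (0.320545 − 0.223656) / 0.556349 = 0.096889 / 0.556349 = 0.174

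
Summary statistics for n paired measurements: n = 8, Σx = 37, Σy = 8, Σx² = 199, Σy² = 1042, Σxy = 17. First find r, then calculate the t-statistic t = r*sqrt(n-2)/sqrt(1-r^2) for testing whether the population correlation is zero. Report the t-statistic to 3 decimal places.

-0.291

Numerator: nΣxy − (Σx)(Σy) = 8·17 − (37)(8) = -160
Denominator: √[(nΣx²−(Σx)²)(nΣy²−(Σy)²)]
  nΣx²−(Σx)² = 8·199 − 1369 = 223;  nΣy²−(Σy)² = 8·1042 − 64 = 8272
  √(223·8272) = √1844656 = 1358.1811
r = -160 / 1358.1811 = -0.1178
t = r·√(n−2)/√(1−r²) = -0.1178·√6 / √(1−0.013877) = -0.288550 / 0.993037 = -0.291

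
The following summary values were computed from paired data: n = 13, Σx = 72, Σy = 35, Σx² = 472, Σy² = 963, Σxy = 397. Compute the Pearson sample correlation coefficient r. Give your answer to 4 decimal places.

0.8054

S_xy = nΣxy − ΣxΣy = 13·397 − 72·35 = 5161 − 2520 = 2641
S_xx = nΣx² − (Σx)² = 13·472 − 72² = 6136 − 5184 = 952
S_yy = nΣy² − (Σy)² = 13·963 − 35² = 12519 − 1225 = 11294
r = S_xy / √(S_xx·S_yy) = 2641 / √(952·11294) = 2641 / √10751888 = 2641 / 3279.0072 = 0.8054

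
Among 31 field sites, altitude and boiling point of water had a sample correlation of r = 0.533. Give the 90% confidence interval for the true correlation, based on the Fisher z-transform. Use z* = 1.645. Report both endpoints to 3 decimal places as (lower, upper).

(0.276, 0.719)

Fisher z: z_r = atanh(r) = ½·ln((1+0.533)/(1−0.533)) = 0.594326
SE(z) = 1/√(n−3) = 1/√28 = 0.188982
90% ⇒ z* = 1.645; margin = 1.645·0.188982 = 0.310875
CI on z-scale: (0.283451, 0.905201)
Back-transform: tanh(0.283451) = 0.276096, tanh(0.905201) = 0.718821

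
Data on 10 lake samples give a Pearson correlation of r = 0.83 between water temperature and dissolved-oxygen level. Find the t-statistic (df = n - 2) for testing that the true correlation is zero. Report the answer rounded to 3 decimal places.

4.209

1 − r² = 1 − 0.6889 = 0.3111;  √(1−r²) = 0.557763
√(n−2) = √8 = 2.828427
t = r·√(n−2)/√(1−r²) = 0.83 · 2.828427 / 0.557763 = 4.209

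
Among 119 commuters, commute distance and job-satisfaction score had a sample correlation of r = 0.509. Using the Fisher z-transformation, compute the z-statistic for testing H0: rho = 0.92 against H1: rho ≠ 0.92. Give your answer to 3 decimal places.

-11.068

z_r = atanh(0.509) = 0.561379,  z_0 = atanh(0.92) = 1.589027
SE = 1/√(n−3) = 1/√116 = 0.092848
z = (z_r − z_0)/SE = (0.561379 − 1.589027) / 0.092848 = -1.027648 / 0.092848 = -11.068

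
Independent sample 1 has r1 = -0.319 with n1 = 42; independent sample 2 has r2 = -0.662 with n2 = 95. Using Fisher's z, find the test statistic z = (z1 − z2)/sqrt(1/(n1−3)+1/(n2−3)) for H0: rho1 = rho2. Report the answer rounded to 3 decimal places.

2.438

z1 = atanh(-0.319) = -0.330533,  z2 = atanh(-0.662) = -0.796366
SE = √(1/(n1−3) + 1/(n2−3)) = √(1/39 + 1/92) = √(0.0256410 + 0.0108696) = √0.0365106 = 0.191077
z = (z1 − z2)/SE = (-0.330533 − (-0.796366)) / 0.191077 = 0.465833 / 0.191077 = 2.438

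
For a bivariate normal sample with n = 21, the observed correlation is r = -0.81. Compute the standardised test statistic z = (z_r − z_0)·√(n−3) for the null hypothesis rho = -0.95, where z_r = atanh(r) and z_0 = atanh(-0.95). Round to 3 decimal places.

Fisher z: atanh(-0.81) = -1.127029, atanh(-0.95) = -1.831781
z = (z_r − z_0)·√(n−3) = (-1.127029 − (-1.831781))·√18 = 0.704752 · 4.242641 = 2.990

2.990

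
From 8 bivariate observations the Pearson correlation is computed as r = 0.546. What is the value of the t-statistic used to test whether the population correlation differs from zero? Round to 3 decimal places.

1 − r² = 1 − 0.298116 = 0.701884;  √(1−r²) = 0.837785
√(n−2) = √6 = 2.449490
t = r·√(n−2)/√(1−r²) = 0.546 · 2.449490 / 0.837785 = 1.596

1.596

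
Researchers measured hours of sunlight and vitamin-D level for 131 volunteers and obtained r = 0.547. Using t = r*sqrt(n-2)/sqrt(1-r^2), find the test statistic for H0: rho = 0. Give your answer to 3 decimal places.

7.421

t = r·√(n−2) / √(1−r²) with r = 0.547, n = 131
  = 0.547·√129 / √(1 − 0.299209)
  = 0.547·11.357817 / 0.837133
  = 6.212726 / 0.837133 = 7.421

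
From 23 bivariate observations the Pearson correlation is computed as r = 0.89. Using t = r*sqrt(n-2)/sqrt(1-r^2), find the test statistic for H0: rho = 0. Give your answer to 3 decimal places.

t = r·√(n−2) / √(1−r²) with r = 0.89, n = 23
  = 0.89·√21 / √(1 − 0.7921)
  = 0.89·4.582576 / 0.455961
  = 4.078493 / 0.455961 = 8.945

8.945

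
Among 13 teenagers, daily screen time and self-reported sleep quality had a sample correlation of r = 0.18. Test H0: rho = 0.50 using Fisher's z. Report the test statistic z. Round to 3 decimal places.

-1.162

Fisher z: atanh(0.18) = 0.181983, atanh(0.50) = 0.549306
z = (z_r − z_0)·√(n−3) = (0.181983 − 0.549306)·√10 = -0.367323 · 3.162278 = -1.162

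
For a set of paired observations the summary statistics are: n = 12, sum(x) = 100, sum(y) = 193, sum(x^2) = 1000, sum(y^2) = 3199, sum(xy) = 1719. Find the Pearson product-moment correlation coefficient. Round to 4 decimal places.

0.8799

Numerator: nΣxy − (Σx)(Σy) = 12·1719 − (100)(193) = 1328
Denominator: √[(nΣx²−(Σx)²)(nΣy²−(Σy)²)]
  nΣx²−(Σx)² = 12·1000 − 10000 = 2000;  nΣy²−(Σy)² = 12·3199 − 37249 = 1139
  √(2000·1139) = √2278000 = 1509.3045
r = 1328 / 1509.3045 = 0.8799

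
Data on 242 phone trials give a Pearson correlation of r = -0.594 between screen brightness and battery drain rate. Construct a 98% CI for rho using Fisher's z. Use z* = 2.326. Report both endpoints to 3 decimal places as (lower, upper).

z_r = atanh(-0.594) = -0.683824;  SE = 1/√(n−3) = 1/√239 = 0.064685
z-limits: -0.683824 ± 2.326·0.064685 = -0.683824 ± 0.150457 = [-0.834281, -0.533367]
ρ-limits: (tanh -0.834281, tanh -0.533367) = (-0.683, -0.488)

(-0.683, -0.488)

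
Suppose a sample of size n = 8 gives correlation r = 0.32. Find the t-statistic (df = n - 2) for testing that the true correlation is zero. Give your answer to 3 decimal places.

0.827

t = r·√(n−2) / √(1−r²) with r = 0.32, n = 8
  = 0.32·√6 / √(1 − 0.1024)
  = 0.32·2.449490 / 0.947418
  = 0.783837 / 0.947418 = 0.827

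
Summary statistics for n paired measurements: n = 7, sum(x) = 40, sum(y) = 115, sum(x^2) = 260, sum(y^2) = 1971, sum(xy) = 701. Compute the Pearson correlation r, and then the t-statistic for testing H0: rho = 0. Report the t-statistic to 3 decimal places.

3.862

Numerator: nΣxy − (Σx)(Σy) = 7·701 − (40)(115) = 307
Denominator: √[(nΣx²−(Σx)²)(nΣy²−(Σy)²)]
  nΣx²−(Σx)² = 7·260 − 1600 = 220;  nΣy²−(Σy)² = 7·1971 − 13225 = 572
  √(220·572) = √125840 = 354.7393
r = 307 / 354.7393 = 0.8654
t = r·√(n−2)/√(1−r²) = 0.8654·√5 / √(1−0.748917) = 1.935093 / 0.501082 = 3.862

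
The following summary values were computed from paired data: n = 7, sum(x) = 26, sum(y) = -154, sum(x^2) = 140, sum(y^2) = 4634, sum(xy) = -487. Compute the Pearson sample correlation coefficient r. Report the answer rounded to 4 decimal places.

0.3654

S_xy = nΣxy − ΣxΣy = 7·(-487) − 26·(-154) = -3409 − (-4004) = 595
S_xx = nΣx² − (Σx)² = 7·140 − 26² = 980 − 676 = 304
S_yy = nΣy² − (Σy)² = 7·4634 − (-154)² = 32438 − 23716 = 8722
r = S_xy / √(S_xx·S_yy) = 595 / √(304·8722) = 595 / √2651488 = 595 / 1628.3390 = 0.3654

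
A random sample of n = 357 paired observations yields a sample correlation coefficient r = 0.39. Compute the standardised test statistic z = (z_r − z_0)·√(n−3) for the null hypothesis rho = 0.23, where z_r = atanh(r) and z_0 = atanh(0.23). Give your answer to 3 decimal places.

Fisher z: atanh(0.39) = 0.411800, atanh(0.23) = 0.234189
z = (z_r − z_0)·√(n−3) = (0.411800 − 0.234189)·√354 = 0.177611 · 18.814888 = 3.342

3.342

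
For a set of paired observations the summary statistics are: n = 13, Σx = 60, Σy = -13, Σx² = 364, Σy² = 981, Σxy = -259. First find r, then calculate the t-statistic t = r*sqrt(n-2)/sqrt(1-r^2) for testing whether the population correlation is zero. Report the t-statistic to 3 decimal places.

-3.122

Numerator: nΣxy − (Σx)(Σy) = 13·(-259) − (60)(-13) = -2587
Denominator: √[(nΣx²−(Σx)²)(nΣy²−(Σy)²)]
  nΣx²−(Σx)² = 13·364 − 3600 = 1132;  nΣy²−(Σy)² = 13·981 − 169 = 12584
  √(1132·12584) = √14245088 = 3774.2666
r = -2587 / 3774.2666 = -0.6854
t = r·√(n−2)/√(1−r²) = -0.6854·√11 / √(1−0.469773) = -2.273215 / 0.728167 = -3.122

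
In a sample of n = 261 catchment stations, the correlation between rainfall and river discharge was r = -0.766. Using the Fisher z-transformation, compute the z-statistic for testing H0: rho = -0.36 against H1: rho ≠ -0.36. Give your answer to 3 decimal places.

z_r = atanh(-0.766) = -1.010576,  z_0 = atanh(-0.36) = -0.376886
SE = 1/√(n−3) = 1/√258 = 0.062257
z = (z_r − z_0)/SE = (-1.010576 − (-0.376886)) / 0.062257 = -0.633690 / 0.062257 = -10.179

-10.179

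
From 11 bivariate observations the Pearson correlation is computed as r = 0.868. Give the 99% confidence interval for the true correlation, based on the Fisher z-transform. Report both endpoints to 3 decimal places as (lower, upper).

(0.392, 0.977)

z_r = atanh(0.868) = 1.324911;  SE = 1/√(n−3) = 1/√8 = 0.353553
z-limits: 1.324911 ± 2.576·0.353553 = 1.324911 ± 0.910753 = [0.414158, 2.235664]
ρ-limits: (tanh 0.414158, tanh 2.235664) = (0.392, 0.977)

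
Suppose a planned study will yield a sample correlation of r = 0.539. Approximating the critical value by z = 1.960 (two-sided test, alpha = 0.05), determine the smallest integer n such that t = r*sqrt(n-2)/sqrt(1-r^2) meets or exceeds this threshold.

Need r·√(n−2)/√(1−r²) ≥ 1.960
√(n−2) ≥ 1.960·√(1−0.290521) / 0.539 = 1.960·0.842306 / 0.539 = 3.0629
n−2 ≥ 9.3814  ⇒  n ≥ 11.3814
Smallest integer n = 12

12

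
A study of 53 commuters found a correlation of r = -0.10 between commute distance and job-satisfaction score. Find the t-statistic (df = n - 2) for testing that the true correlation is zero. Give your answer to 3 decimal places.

t = r·√(n−2) / √(1−r²) with r = -0.10, n = 53
  = -0.10·√51 / √(1 − 0.0100)
  = -0.10·7.141428 / 0.994987
  = -0.714143 / 0.994987 = -0.718

-0.718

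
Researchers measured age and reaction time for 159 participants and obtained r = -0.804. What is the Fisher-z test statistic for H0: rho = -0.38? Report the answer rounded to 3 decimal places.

z_r = atanh(-0.804) = -1.109824,  z_0 = atanh(-0.38) = -0.400060
SE = 1/√(n−3) = 1/√156 = 0.080064
z = (z_r − z_0)/SE = (-1.109824 − (-0.400060)) / 0.080064 = -0.709764 / 0.080064 = -8.865

-8.865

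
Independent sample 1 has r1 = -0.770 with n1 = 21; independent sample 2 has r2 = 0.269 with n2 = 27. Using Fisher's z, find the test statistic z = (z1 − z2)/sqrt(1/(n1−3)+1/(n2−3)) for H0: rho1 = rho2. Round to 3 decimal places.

-4.157

z1 = atanh(-0.770) = -1.020328,  z2 = atanh(0.269) = 0.275786
SE = √(1/(n1−3) + 1/(n2−3)) = √(1/18 + 1/24) = √(0.0555556 + 0.0416667) = √0.0972223 = 0.311805
z = (z1 − z2)/SE = (-1.020328 − 0.275786) / 0.311805 = -1.296114 / 0.311805 = -4.157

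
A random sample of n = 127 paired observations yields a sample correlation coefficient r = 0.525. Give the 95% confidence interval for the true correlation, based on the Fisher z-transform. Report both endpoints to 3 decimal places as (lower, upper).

z_r = atanh(0.525) = 0.583217;  SE = 1/√(n−3) = 1/√124 = 0.089803
z-limits: 0.583217 ± 1.960·0.089803 = 0.583217 ± 0.176014 = [0.407203, 0.759231]
ρ-limits: (tanh 0.407203, tanh 0.759231) = (0.386, 0.641)

(0.386, 0.641)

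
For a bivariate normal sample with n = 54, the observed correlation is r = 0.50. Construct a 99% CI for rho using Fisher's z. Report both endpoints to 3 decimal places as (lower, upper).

z_r = atanh(0.50) = 0.549306;  SE = 1/√(n−3) = 1/√51 = 0.140028
z-limits: 0.549306 ± 2.576·0.140028 = 0.549306 ± 0.360712 = [0.188594, 0.910018]
ρ-limits: (tanh 0.188594, tanh 0.910018) = (0.186, 0.721)

(0.186, 0.721)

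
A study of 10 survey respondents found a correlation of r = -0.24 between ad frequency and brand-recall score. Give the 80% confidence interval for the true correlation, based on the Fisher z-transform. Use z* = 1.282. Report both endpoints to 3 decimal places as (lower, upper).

Fisher z: z_r = atanh(r) = ½·ln((1+(-0.24))/(1−(-0.24))) = -0.244774
SE(z) = 1/√(n−3) = 1/√7 = 0.377964
80% ⇒ z* = 1.282; margin = 1.282·0.377964 = 0.484550
CI on z-scale: (-0.729324, 0.239776)
Back-transform: tanh(-0.729324) = -0.622652, tanh(0.239776) = 0.235284

(-0.623, 0.235)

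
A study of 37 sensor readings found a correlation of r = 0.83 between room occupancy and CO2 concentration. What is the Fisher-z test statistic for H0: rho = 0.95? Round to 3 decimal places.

Fisher z: atanh(0.83) = 1.188136, atanh(0.95) = 1.831781
z = (z_r − z_0)·√(n−3) = (1.188136 − 1.831781)·√34 = -0.643645 · 5.830952 = -3.753

-3.753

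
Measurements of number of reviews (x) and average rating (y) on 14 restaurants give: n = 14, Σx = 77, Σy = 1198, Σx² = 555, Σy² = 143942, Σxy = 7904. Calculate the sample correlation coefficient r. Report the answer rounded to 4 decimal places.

0.5634

Numerator: nΣxy − (Σx)(Σy) = 14·7904 − (77)(1198) = 18410
Denominator: √[(nΣx²−(Σx)²)(nΣy²−(Σy)²)]
  nΣx²−(Σx)² = 14·555 − 5929 = 1841;  nΣy²−(Σy)² = 14·143942 − 1435204 = 579984
  √(1841·579984) = √1067750544 = 32676.4524
r = 18410 / 32676.4524 = 0.5634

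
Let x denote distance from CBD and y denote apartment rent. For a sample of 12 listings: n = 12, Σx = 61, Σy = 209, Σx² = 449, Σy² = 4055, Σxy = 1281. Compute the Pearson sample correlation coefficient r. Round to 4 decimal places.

Numerator: nΣxy − (Σx)(Σy) = 12·1281 − (61)(209) = 2623
Denominator: √[(nΣx²−(Σx)²)(nΣy²−(Σy)²)]
  nΣx²−(Σx)² = 12·449 − 3721 = 1667;  nΣy²−(Σy)² = 12·4055 − 43681 = 4979
  √(1667·4979) = √8299993 = 2880.9708
r = 2623 / 2880.9708 = 0.9105

0.9105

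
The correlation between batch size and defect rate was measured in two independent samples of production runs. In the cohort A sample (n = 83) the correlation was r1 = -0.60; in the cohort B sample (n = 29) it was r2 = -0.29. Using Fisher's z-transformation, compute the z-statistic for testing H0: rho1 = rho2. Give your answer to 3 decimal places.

z1 = atanh(-0.60) = -0.693147,  z2 = atanh(-0.29) = -0.298566
SE = √(1/(n1−3) + 1/(n2−3)) = √(1/80 + 1/26) = √(0.0125000 + 0.0384615) = √0.0509615 = 0.225747
z = (z1 − z2)/SE = (-0.693147 − (-0.298566)) / 0.225747 = -0.394581 / 0.225747 = -1.748

-1.748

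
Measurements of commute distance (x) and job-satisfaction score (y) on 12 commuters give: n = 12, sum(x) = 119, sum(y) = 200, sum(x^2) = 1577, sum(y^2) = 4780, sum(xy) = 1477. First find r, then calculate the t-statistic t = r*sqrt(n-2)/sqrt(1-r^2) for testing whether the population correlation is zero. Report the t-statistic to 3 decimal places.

Numerator: nΣxy − (Σx)(Σy) = 12·1477 − (119)(200) = -6076
Denominator: √[(nΣx²−(Σx)²)(nΣy²−(Σy)²)]
  nΣx²−(Σx)² = 12·1577 − 14161 = 4763;  nΣy²−(Σy)² = 12·4780 − 40000 = 17360
  √(4763·17360) = √82685680 = 9093.1667
r = -6076 / 9093.1667 = -0.6682
t = r·√(n−2)/√(1−r²) = -0.6682·√10 / √(1−0.446491) = -2.113034 / 0.743982 = -2.840

-2.840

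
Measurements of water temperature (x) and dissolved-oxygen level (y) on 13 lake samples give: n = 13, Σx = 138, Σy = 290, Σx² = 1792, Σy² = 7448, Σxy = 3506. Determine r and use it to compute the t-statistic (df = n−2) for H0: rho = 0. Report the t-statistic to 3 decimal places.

Numerator: nΣxy − (Σx)(Σy) = 13·3506 − (138)(290) = 5558
Denominator: √[(nΣx²−(Σx)²)(nΣy²−(Σy)²)]
  nΣx²−(Σx)² = 13·1792 − 19044 = 4252;  nΣy²−(Σy)² = 13·7448 − 84100 = 12724
  √(4252·12724) = √54102448 = 7355.4366
r = 5558 / 7355.4366 = 0.7556
t = r·√(n−2)/√(1−r²) = 0.7556·√11 / √(1−0.570931) = 2.506042 / 0.655034 = 3.826

3.826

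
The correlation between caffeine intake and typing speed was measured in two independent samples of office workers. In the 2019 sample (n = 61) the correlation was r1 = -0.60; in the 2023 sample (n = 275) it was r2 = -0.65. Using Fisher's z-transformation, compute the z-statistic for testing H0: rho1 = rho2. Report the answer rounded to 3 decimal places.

0.568

Fisher z-transforms: z1 = atanh(-0.60) = -0.693147, z2 = atanh(-0.65) = -0.775299; difference d = 0.082152
Var(d) = 1/58 + 1/272 = 0.0172414 + 0.0036765 = 0.0209179
z = d/√Var(d) = 0.082152 / √0.0209179 = 0.082152 / 0.144630 = 0.568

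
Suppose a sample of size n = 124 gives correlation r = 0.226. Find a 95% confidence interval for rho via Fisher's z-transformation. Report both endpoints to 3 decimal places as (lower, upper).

z_r = atanh(0.226) = 0.229970;  SE = 1/√(n−3) = 1/√121 = 0.090909
z-limits: 0.229970 ± 1.960·0.090909 = 0.229970 ± 0.178182 = [0.051788, 0.408152]
ρ-limits: (tanh 0.051788, tanh 0.408152) = (0.052, 0.387)

(0.052, 0.387)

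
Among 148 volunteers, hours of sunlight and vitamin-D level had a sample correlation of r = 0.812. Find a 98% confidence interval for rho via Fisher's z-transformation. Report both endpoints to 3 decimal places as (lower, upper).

(0.735, 0.868)

Fisher z: z_r = atanh(r) = ½·ln((1+0.812)/(1−0.812)) = 1.132872
SE(z) = 1/√(n−3) = 1/√145 = 0.083045
98% ⇒ z* = 2.326; margin = 2.326·0.083045 = 0.193163
CI on z-scale: (0.939709, 1.326035)
Back-transform: tanh(0.939709) = 0.735089, tanh(1.326035) = 0.868277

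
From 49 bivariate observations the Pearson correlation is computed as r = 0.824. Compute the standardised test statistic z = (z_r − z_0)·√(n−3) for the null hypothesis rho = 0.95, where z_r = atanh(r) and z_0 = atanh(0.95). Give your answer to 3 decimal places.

-4.494

z_r = atanh(0.824) = 1.169152,  z_0 = atanh(0.95) = 1.831781
SE = 1/√(n−3) = 1/√46 = 0.147442
z = (z_r − z_0)/SE = (1.169152 − 1.831781) / 0.147442 = -0.662629 / 0.147442 = -4.494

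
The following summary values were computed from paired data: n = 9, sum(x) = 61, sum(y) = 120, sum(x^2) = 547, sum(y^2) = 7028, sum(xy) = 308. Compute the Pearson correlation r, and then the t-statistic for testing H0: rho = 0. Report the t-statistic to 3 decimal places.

-1.951

S_xy = nΣxy − ΣxΣy = 9·308 − 61·120 = 2772 − 7320 = -4548
S_xx = nΣx² − (Σx)² = 9·547 − 61² = 4923 − 3721 = 1202
S_yy = nΣy² − (Σy)² = 9·7028 − 120² = 63252 − 14400 = 48852
r = S_xy / √(S_xx·S_yy) = -4548 / √(1202·48852) = -4548 / √58720104 = -4548 / 7662.9044 = -0.5935
t = r·√(n−2)/√(1−r²) = -0.5935·√7 / √(1−0.352242) = -1.570253 / 0.804834 = -1.951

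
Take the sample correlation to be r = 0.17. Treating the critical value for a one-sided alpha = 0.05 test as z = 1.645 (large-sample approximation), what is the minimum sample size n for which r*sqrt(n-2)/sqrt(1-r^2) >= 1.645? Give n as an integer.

r√(n−2)/√(1−r²) ≥ 1.645  ⇔  n−2 ≥ (1.645)²·(1−r²)/r²
(1−r²)/r² = (1−0.0289)/0.0289 = 33.6021
n ≥ 2 + 2.706025·33.6021 = 2 + 90.9281 = 92.9281
⌈92.9281⌉ = 93

93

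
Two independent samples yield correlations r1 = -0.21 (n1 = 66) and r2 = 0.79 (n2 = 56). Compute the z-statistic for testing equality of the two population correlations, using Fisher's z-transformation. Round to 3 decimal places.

-6.892

z1 = atanh(-0.21) = -0.213171,  z2 = atanh(0.79) = 1.071432
SE = √(1/(n1−3) + 1/(n2−3)) = √(1/63 + 1/53) = √(0.0158730 + 0.0188679) = √0.0347409 = 0.186389
z = (z1 − z2)/SE = (-0.213171 − 1.071432) / 0.186389 = -1.284603 / 0.186389 = -6.892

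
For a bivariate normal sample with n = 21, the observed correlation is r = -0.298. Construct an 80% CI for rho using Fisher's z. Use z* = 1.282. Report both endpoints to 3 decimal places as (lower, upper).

(-0.544, -0.005)

z_r = atanh(-0.298) = -0.307323;  SE = 1/√(n−3) = 1/√18 = 0.235702
z-limits: -0.307323 ± 1.282·0.235702 = -0.307323 ± 0.302170 = [-0.609493, -0.005153]
ρ-limits: (tanh -0.609493, tanh -0.005153) = (-0.544, -0.005)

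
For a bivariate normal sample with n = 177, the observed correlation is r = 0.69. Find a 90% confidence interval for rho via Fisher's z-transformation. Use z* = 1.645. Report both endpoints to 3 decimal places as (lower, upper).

Fisher z: z_r = atanh(r) = ½·ln((1+0.69)/(1−0.69)) = 0.847956
SE(z) = 1/√(n−3) = 1/√174 = 0.075810
90% ⇒ z* = 1.645; margin = 1.645·0.075810 = 0.124707
CI on z-scale: (0.723249, 0.972663)
Back-transform: tanh(0.723249) = 0.618918, tanh(0.972663) = 0.749872

(0.619, 0.750)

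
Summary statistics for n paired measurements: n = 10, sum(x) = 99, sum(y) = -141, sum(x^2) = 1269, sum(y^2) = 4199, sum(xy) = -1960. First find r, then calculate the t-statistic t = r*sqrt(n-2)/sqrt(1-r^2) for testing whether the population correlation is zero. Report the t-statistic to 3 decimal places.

-2.818

S_xy = nΣxy − ΣxΣy = 10·(-1960) − 99·(-141) = -19600 − (-13959) = -5641
S_xx = nΣx² − (Σx)² = 10·1269 − 99² = 12690 − 9801 = 2889
S_yy = nΣy² − (Σy)² = 10·4199 − (-141)² = 41990 − 19881 = 22109
r = S_xy / √(S_xx·S_yy) = -5641 / √(2889·22109) = -5641 / √63872901 = -5641 / 7992.0524 = -0.7058
t = r·√(n−2)/√(1−r²) = -0.7058·√8 / √(1−0.498154) = -1.996304 / 0.708411 = -2.818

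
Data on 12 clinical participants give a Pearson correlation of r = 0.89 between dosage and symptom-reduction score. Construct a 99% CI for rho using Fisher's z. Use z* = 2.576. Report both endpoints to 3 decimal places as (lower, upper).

(0.510, 0.979)

Fisher z: z_r = atanh(r) = ½·ln((1+0.89)/(1−0.89)) = 1.421926
SE(z) = 1/√(n−3) = 1/√9 = 0.333333
99% ⇒ z* = 2.576; margin = 2.576·0.333333 = 0.858666
CI on z-scale: (0.563260, 2.280592)
Back-transform: tanh(0.563260) = 0.510392, tanh(2.280592) = 0.979317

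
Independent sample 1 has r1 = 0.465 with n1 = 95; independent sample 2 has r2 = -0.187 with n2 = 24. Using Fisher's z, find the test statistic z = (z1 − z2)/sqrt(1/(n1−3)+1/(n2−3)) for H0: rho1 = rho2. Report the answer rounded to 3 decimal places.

z1 = atanh(0.465) = 0.503672,  z2 = atanh(-0.187) = -0.189227
SE = √(1/(n1−3) + 1/(n2−3)) = √(1/92 + 1/21) = √(0.0108696 + 0.0476190) = √0.0584886 = 0.241844
z = (z1 − z2)/SE = (0.503672 − (-0.189227)) / 0.241844 = 0.692899 / 0.241844 = 2.865

2.865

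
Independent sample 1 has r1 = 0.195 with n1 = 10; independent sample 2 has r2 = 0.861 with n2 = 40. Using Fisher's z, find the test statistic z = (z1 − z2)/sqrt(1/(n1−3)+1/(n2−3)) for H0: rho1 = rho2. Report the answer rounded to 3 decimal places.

-2.668

Fisher z-transforms: z1 = atanh(0.195) = 0.197530, z2 = atanh(0.861) = 1.297198; difference d = -1.099668
Var(d) = 1/7 + 1/37 = 0.1428571 + 0.0270270 = 0.1698841
z = d/√Var(d) = -1.099668 / √0.1698841 = -1.099668 / 0.412170 = -2.668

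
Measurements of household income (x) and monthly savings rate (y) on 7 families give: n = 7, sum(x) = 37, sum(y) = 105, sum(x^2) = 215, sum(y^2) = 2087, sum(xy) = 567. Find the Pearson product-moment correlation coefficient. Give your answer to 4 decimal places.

S_xy = nΣxy − ΣxΣy = 7·567 − 37·105 = 3969 − 3885 = 84
S_xx = nΣx² − (Σx)² = 7·215 − 37² = 1505 − 1369 = 136
S_yy = nΣy² − (Σy)² = 7·2087 − 105² = 14609 − 11025 = 3584
r = S_xy / √(S_xx·S_yy) = 84 / √(136·3584) = 84 / √487424 = 84 / 698.1576 = 0.1203

0.1203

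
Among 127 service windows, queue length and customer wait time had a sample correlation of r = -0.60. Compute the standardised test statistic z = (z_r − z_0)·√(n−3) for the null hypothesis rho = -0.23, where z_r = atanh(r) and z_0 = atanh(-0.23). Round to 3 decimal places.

z_r = atanh(-0.60) = -0.693147,  z_0 = atanh(-0.23) = -0.234189
SE = 1/√(n−3) = 1/√124 = 0.089803
z = (z_r − z_0)/SE = (-0.693147 − (-0.234189)) / 0.089803 = -0.458958 / 0.089803 = -5.111

-5.111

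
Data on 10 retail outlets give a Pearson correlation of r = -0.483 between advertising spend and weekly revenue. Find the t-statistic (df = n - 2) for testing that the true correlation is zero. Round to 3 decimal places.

t = r·√(n−2) / √(1−r²) with r = -0.483, n = 10
  = -0.483·√8 / √(1 − 0.233289)
  = -0.483·2.828427 / 0.875620
  = -1.366130 / 0.875620 = -1.560

-1.560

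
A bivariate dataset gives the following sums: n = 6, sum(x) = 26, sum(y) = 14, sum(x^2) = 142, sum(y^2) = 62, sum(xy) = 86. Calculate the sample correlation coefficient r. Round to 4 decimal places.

Numerator: nΣxy − (Σx)(Σy) = 6·86 − (26)(14) = 152
Denominator: √[(nΣx²−(Σx)²)(nΣy²−(Σy)²)]
  nΣx²−(Σx)² = 6·142 − 676 = 176;  nΣy²−(Σy)² = 6·62 − 196 = 176
  √(176·176) = √30976 = 176.0000
r = 152 / 176.0000 = 0.8636

0.8636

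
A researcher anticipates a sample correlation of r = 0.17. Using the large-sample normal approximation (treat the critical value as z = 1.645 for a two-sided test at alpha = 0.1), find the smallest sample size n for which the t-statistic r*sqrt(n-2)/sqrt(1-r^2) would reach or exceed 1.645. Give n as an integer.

r√(n−2)/√(1−r²) ≥ 1.645  ⇔  n−2 ≥ (1.645)²·(1−r²)/r²
(1−r²)/r² = (1−0.0289)/0.0289 = 33.6021
n ≥ 2 + 2.706025·33.6021 = 2 + 90.9281 = 92.9281
⌈92.9281⌉ = 93

93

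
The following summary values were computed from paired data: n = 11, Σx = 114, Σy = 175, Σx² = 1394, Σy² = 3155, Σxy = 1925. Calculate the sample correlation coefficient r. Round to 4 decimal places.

0.3966

Numerator: nΣxy − (Σx)(Σy) = 11·1925 − (114)(175) = 1225
Denominator: √[(nΣx²−(Σx)²)(nΣy²−(Σy)²)]
  nΣx²−(Σx)² = 11·1394 − 12996 = 2338;  nΣy²−(Σy)² = 11·3155 − 30625 = 4080
  √(2338·4080) = √9539040 = 3088.5336
r = 1225 / 3088.5336 = 0.3966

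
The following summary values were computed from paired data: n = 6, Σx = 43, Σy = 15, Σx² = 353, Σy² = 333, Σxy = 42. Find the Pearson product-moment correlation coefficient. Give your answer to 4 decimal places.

Numerator: nΣxy − (Σx)(Σy) = 6·42 − (43)(15) = -393
Denominator: √[(nΣx²−(Σx)²)(nΣy²−(Σy)²)]
  nΣx²−(Σx)² = 6·353 − 1849 = 269;  nΣy²−(Σy)² = 6·333 − 225 = 1773
  √(269·1773) = √476937 = 690.6063
r = -393 / 690.6063 = -0.5691

-0.5691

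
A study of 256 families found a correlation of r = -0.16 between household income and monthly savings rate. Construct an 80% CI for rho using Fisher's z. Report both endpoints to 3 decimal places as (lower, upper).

z_r = atanh(-0.16) = -0.161387;  SE = 1/√(n−3) = 1/√253 = 0.062869
z-limits: -0.161387 ± 1.282·0.062869 = -0.161387 ± 0.080598 = [-0.241985, -0.080789]
ρ-limits: (tanh -0.241985, tanh -0.080789) = (-0.237, -0.081)

(-0.237, -0.081)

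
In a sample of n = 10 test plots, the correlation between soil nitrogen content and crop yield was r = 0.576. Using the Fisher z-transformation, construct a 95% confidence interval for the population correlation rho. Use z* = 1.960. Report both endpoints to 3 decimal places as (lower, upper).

Fisher z: z_r = atanh(r) = ½·ln((1+0.576)/(1−0.576)) = 0.656456
SE(z) = 1/√(n−3) = 1/√7 = 0.377964
95% ⇒ z* = 1.960; margin = 1.960·0.377964 = 0.740809
CI on z-scale: (-0.084353, 1.397265)
Back-transform: tanh(-0.084353) = -0.084153, tanh(1.397265) = 0.884759

(-0.084, 0.885)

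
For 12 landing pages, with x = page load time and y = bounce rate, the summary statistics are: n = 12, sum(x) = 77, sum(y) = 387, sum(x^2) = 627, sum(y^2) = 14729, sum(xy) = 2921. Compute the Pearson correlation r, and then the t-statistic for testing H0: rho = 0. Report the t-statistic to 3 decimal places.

4.228

Numerator: nΣxy − (Σx)(Σy) = 12·2921 − (77)(387) = 5253
Denominator: √[(nΣx²−(Σx)²)(nΣy²−(Σy)²)]
  nΣx²−(Σx)² = 12·627 − 5929 = 1595;  nΣy²−(Σy)² = 12·14729 − 149769 = 26979
  √(1595·26979) = √43031505 = 6559.8403
r = 5253 / 6559.8403 = 0.8008
t = r·√(n−2)/√(1−r²) = 0.8008·√10 / √(1−0.641281) = 2.532352 / 0.598932 = 4.228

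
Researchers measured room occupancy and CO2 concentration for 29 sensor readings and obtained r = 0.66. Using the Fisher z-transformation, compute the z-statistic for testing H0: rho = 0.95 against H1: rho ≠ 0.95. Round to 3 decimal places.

Fisher z: atanh(0.66) = 0.792814, atanh(0.95) = 1.831781
z = (z_r − z_0)·√(n−3) = (0.792814 − 1.831781)·√26 = -1.038967 · 5.099020 = -5.298

-5.298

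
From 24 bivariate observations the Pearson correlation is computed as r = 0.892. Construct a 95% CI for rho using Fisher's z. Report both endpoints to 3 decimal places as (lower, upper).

(0.763, 0.953)

z_r = atanh(0.892) = 1.431629;  SE = 1/√(n−3) = 1/√21 = 0.218218
z-limits: 1.431629 ± 1.960·0.218218 = 1.431629 ± 0.427707 = [1.003922, 1.859336]
ρ-limits: (tanh 1.003922, tanh 1.859336) = (0.763, 0.953)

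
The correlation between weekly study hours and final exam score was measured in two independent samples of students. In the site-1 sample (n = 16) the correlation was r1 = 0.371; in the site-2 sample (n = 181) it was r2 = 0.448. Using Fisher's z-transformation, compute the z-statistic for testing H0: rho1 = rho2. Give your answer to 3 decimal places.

-0.322

z1 = atanh(0.371) = 0.389582,  z2 = atanh(0.448) = 0.482195
SE = √(1/(n1−3) + 1/(n2−3)) = √(1/13 + 1/178) = √(0.0769231 + 0.0056180) = √0.0825411 = 0.287300
z = (z1 − z2)/SE = (0.389582 − 0.482195) / 0.287300 = -0.092613 / 0.287300 = -0.322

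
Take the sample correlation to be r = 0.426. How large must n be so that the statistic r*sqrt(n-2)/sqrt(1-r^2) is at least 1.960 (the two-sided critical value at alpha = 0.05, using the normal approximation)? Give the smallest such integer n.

20

r√(n−2)/√(1−r²) ≥ 1.960  ⇔  n−2 ≥ (1.960)²·(1−r²)/r²
(1−r²)/r² = (1−0.181476)/0.181476 = 4.5104
n ≥ 2 + 3.8416·4.5104 = 2 + 17.3272 = 19.3272
⌈19.3272⌉ = 20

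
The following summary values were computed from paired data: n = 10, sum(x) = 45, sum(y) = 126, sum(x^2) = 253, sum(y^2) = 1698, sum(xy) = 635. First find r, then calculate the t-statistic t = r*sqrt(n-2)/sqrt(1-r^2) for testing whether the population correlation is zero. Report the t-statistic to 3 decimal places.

S_xy = nΣxy − ΣxΣy = 10·635 − 45·126 = 6350 − 5670 = 680
S_xx = nΣx² − (Σx)² = 10·253 − 45² = 2530 − 2025 = 505
S_yy = nΣy² − (Σy)² = 10·1698 − 126² = 16980 − 15876 = 1104
r = S_xy / √(S_xx·S_yy) = 680 / √(505·1104) = 680 / √557520 = 680 / 746.6726 = 0.9107
t = r·√(n−2)/√(1−r²) = 0.9107·√8 / √(1−0.829374) = 2.575849 / 0.413069 = 6.236

6.236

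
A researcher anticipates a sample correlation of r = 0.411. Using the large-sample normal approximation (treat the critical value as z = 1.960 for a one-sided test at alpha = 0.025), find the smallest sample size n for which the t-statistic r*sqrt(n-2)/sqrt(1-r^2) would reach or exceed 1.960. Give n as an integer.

21

r√(n−2)/√(1−r²) ≥ 1.960  ⇔  n−2 ≥ (1.960)²·(1−r²)/r²
(1−r²)/r² = (1−0.168921)/0.168921 = 4.9199
n ≥ 2 + 3.8416·4.9199 = 2 + 18.9003 = 20.9003
⌈20.9003⌉ = 21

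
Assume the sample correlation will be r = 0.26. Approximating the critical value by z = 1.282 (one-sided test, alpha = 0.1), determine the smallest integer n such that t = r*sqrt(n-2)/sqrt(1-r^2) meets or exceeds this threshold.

Need r·√(n−2)/√(1−r²) ≥ 1.282
√(n−2) ≥ 1.282·√(1−0.0676) / 0.26 = 1.282·0.965609 / 0.26 = 4.7612
n−2 ≥ 22.6690  ⇒  n ≥ 24.6690
Smallest integer n = 25

25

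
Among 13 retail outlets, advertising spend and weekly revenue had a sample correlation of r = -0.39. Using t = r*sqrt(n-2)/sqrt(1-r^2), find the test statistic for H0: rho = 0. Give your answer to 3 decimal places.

1 − r² = 1 − 0.1521 = 0.8479;  √(1−r²) = 0.920815
√(n−2) = √11 = 3.316625
t = r·√(n−2)/√(1−r²) = -0.39 · 3.316625 / 0.920815 = -1.405

-1.405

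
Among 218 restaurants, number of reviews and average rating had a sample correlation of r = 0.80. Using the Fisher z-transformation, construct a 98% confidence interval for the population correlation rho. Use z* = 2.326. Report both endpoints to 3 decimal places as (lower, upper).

Fisher z: z_r = atanh(r) = ½·ln((1+0.80)/(1−0.80)) = 1.098612
SE(z) = 1/√(n−3) = 1/√215 = 0.068199
98% ⇒ z* = 2.326; margin = 2.326·0.068199 = 0.158631
CI on z-scale: (0.939981, 1.257243)
Back-transform: tanh(0.939981) = 0.735214, tanh(1.257243) = 0.850302

(0.735, 0.850)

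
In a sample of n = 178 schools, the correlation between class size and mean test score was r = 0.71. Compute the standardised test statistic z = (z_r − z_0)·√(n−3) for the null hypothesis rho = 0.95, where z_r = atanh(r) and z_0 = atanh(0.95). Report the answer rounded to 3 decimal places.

Fisher z: atanh(0.71) = 0.887184, atanh(0.95) = 1.831781
z = (z_r − z_0)·√(n−3) = (0.887184 − 1.831781)·√175 = -0.944597 · 13.228757 = -12.496

-12.496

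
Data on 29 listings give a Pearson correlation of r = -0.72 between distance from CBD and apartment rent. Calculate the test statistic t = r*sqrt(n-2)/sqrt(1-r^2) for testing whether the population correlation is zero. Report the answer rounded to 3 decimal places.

t = r·√(n−2) / √(1−r²) with r = -0.72, n = 29
  = -0.72·√27 / √(1 − 0.5184)
  = -0.72·5.196152 / 0.693974
  = -3.741229 / 0.693974 = -5.391

-5.391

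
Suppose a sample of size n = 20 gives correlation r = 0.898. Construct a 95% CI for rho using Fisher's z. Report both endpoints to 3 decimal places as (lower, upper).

(0.756, 0.959)

Fisher z: z_r = atanh(r) = ½·ln((1+0.898)/(1−0.898)) = 1.461792
SE(z) = 1/√(n−3) = 1/√17 = 0.242536
95% ⇒ z* = 1.960; margin = 1.960·0.242536 = 0.475371
CI on z-scale: (0.986421, 1.937163)
Back-transform: tanh(0.986421) = 0.755832, tanh(1.937163) = 0.959308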